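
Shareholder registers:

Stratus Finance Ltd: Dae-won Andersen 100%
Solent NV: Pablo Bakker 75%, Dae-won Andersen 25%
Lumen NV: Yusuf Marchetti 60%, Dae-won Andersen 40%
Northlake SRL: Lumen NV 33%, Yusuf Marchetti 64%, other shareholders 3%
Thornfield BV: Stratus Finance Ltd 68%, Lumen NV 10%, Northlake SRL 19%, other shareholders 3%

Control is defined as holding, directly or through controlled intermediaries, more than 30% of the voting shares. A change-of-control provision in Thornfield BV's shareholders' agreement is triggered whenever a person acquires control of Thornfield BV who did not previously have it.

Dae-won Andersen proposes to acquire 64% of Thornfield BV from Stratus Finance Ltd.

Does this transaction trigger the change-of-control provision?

The purchase adds only to Dae-won's holdings (Stratus's stake shrinks), so Dae-won is the only person who could newly come to control Thornfield.
Dae-won holds 40% of Lumen, so Dae-won controls Lumen.
Lumen holds 33% of Northlake, so Dae-won controls Northlake.
Dae-won holds 100% of Stratus, so Dae-won controls Stratus.
Stratus and Lumen and Northlake together hold 68% + 10% + 19% = 97% of Thornfield, so Dae-won controls Thornfield.
So Dae-won already controls Thornfield before the transaction.
After the purchase, Dae-won holds 64% of Thornfield directly, and Stratus's stake falls to 4%.
Dae-won controlled Thornfield already, so this is not a new person acquiring control; every other person's position is unchanged or reduced.
No new person acquires control, so the clause is not triggered.

No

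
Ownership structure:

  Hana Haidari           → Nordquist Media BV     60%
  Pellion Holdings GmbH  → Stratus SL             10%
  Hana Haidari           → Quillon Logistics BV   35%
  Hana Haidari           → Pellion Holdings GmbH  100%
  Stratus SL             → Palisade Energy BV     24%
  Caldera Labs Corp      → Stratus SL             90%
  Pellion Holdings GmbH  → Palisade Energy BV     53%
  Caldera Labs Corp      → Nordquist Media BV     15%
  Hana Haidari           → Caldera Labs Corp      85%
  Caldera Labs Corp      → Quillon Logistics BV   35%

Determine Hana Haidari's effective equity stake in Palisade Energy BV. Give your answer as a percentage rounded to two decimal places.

73.76%

Hana reaches Palisade along 3 paths.
Via Pellion: 100% × 53% = 53%.
Via Caldera → Stratus: 85% × 90% × 24% = 18.36%.
Via Pellion → Stratus: 100% × 10% × 24% = 2.4%.
Total: 53% + 18.36% + 2.4% = 73.76%.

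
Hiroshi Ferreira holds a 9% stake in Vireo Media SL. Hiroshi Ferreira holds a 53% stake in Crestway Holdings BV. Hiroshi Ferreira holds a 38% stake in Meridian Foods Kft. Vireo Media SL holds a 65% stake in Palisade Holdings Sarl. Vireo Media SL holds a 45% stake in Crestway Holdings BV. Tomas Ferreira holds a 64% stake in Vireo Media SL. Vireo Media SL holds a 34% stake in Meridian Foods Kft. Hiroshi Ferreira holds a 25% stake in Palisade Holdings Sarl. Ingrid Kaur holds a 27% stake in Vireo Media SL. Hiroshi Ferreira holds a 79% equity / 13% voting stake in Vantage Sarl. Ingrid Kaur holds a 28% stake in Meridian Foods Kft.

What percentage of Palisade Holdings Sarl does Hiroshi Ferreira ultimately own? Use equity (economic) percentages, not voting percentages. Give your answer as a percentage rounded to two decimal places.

Hiroshi reaches Palisade along 2 paths.
Direct stake: 25% = 25%.
Via Vireo: 9% × 65% = 5.85%.
Total: 25% + 5.85% = 30.85%.

30.85%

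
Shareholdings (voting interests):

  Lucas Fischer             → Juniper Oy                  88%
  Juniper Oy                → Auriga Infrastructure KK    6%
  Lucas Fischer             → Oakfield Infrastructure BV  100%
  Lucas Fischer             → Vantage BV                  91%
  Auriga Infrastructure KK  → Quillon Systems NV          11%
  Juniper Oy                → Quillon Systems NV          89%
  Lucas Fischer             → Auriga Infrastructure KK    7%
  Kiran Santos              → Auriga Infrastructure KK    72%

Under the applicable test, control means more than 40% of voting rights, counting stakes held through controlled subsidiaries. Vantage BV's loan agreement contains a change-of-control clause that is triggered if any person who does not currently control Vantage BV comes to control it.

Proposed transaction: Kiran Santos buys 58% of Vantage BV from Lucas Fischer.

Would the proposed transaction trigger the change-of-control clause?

Yes

The purchase adds only to Kiran's holdings (Lucas's stake shrinks), so Kiran is the only person who could newly come to control Vantage.
Kiran holds 72% of Auriga, so Kiran controls Auriga.
Neither Kiran nor any entity Kiran controls holds any voting interest in Vantage.
So before the transaction, Kiran does not control Vantage.
After the purchase, Kiran holds 58% of Vantage directly, and Lucas's stake falls to 33%.
Kiran holds 58% of Vantage, so Kiran controls Vantage.
Kiran did not control Vantage before and does after, so the clause is triggered.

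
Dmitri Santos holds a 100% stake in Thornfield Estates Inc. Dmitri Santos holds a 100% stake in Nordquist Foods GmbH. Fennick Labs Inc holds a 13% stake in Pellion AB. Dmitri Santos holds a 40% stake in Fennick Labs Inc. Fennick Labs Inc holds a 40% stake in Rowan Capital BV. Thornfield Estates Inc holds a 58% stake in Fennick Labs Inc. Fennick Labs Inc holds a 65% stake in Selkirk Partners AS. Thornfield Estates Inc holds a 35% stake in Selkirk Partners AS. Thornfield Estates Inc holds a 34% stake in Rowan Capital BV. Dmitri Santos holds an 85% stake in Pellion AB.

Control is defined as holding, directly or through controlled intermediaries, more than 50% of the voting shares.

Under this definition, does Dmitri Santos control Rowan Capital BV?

Yes

Dmitri holds 100% of Thornfield, so Dmitri controls Thornfield.
Dmitri and Thornfield together hold 40% + 58% = 98% of Fennick, so Dmitri controls Fennick.
Fennick and Thornfield together hold 40% + 34% = 74% of Rowan, so Dmitri controls Rowan.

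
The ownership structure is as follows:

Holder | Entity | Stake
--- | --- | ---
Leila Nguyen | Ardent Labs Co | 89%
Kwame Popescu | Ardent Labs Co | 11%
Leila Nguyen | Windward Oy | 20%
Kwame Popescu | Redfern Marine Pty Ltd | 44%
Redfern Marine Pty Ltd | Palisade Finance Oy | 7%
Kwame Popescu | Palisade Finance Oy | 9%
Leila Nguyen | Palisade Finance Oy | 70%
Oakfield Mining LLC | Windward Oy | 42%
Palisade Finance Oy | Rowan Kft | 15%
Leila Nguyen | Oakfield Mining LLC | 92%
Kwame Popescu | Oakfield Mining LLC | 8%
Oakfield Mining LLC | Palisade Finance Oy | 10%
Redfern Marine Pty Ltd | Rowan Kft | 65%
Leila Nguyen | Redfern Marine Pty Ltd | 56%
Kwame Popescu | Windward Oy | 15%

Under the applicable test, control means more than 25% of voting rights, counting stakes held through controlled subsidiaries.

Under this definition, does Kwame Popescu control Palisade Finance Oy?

Kwame holds 44% of Redfern, so Kwame controls Redfern.
Redfern holds 65% of Rowan, so Kwame controls Rowan.
In Palisade, Kwame's side holds only 7% + 9% = 16%, not > 25%.
So Kwame does not control Palisade.

No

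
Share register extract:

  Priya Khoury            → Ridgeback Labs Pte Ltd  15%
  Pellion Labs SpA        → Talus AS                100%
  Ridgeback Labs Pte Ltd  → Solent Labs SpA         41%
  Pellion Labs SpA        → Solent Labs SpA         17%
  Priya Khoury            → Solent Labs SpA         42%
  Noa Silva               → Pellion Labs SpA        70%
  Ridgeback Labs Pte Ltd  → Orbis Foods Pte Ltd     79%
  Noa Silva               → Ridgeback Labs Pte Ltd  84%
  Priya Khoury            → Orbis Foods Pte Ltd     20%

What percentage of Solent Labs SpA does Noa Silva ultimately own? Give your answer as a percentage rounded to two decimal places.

Noa reaches Solent along 2 paths.
Via Pellion: 70% × 17% = 11.9%.
Via Ridgeback: 84% × 41% = 34.44%.
Total: 11.9% + 34.44% = 46.34%.

46.34%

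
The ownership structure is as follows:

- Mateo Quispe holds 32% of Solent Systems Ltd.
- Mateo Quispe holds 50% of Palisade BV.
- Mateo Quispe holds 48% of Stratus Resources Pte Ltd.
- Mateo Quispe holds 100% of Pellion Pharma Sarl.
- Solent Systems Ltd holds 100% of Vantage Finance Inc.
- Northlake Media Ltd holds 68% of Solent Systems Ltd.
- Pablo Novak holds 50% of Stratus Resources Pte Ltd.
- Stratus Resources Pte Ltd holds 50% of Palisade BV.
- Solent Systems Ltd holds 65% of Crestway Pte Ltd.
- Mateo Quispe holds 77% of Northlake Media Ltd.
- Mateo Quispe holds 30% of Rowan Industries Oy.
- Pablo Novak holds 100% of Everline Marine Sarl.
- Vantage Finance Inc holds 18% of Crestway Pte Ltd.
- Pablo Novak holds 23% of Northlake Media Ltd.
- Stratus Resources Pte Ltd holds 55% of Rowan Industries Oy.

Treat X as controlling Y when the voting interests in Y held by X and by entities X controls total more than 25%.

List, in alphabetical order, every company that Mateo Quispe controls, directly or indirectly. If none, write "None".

Crestway Pte Ltd, Northlake Media Ltd, Palisade BV, Pellion Pharma Sarl, Rowan Industries Oy, Solent Systems Ltd, Stratus Resources Pte Ltd, Vantage Finance Inc

Mateo holds 48% of Stratus, so Mateo controls Stratus.
Mateo holds 77% of Northlake, so Mateo controls Northlake.
Northlake and Mateo together hold 68% + 32% = 100% of Solent, so Mateo controls Solent.
Mateo and Stratus together hold 50% + 50% = 100% of Palisade, so Mateo controls Palisade.
Mateo and Stratus together hold 30% + 55% = 85% of Rowan, so Mateo controls Rowan.
Solent holds 100% of Vantage, so Mateo controls Vantage.
Vantage and Solent together hold 18% + 65% = 83% of Crestway, so Mateo controls Crestway.
Mateo holds 100% of Pellion, so Mateo controls Pellion.
No other company's threshold is met.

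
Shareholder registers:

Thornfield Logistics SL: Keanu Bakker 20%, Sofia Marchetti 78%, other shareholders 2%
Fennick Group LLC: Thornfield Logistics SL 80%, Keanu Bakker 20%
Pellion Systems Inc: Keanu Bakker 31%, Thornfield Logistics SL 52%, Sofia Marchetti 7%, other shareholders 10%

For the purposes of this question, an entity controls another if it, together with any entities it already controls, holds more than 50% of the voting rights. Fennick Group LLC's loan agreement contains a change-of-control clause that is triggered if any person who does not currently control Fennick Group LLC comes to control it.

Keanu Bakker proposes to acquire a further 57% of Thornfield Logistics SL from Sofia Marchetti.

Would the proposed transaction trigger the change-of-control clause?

The purchase adds only to Keanu's holdings (Sofia's stake shrinks), so Keanu is the only person who could newly come to control Fennick.
Keanu's largest direct stake is 31% in Pellion, which does not meet the threshold, so Keanu controls no company.
In Fennick, Keanu's side holds only 20%, not > 50%.
So before the transaction, Keanu does not control Fennick.
After the purchase, Keanu's direct stake in Thornfield rises to 20% + 57% = 77%, and Sofia's stake falls to 21%.
Keanu holds 77% of Thornfield, so Keanu controls Thornfield.
Thornfield and Keanu together hold 80% + 20% = 100% of Fennick, so Keanu controls Fennick.
Keanu did not control Fennick before and does after, so the clause is triggered.

Yes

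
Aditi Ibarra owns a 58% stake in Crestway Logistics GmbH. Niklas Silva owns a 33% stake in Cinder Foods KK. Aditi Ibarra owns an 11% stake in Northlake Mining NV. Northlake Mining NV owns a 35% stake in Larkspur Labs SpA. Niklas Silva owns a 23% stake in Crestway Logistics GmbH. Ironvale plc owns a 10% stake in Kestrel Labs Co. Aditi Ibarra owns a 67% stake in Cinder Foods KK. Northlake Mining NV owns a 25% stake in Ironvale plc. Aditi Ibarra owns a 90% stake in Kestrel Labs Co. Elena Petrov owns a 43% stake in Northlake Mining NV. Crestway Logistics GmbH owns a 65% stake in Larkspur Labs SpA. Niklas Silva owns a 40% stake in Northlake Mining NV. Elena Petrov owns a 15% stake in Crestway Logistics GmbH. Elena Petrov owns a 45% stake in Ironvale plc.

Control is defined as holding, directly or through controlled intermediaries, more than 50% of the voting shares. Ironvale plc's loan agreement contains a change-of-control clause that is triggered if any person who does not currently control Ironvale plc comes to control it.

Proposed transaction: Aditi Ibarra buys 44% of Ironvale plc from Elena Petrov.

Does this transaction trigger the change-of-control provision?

The purchase adds only to Aditi's holdings (Elena's stake shrinks), so Aditi is the only person who could newly come to control Ironvale.
Aditi holds 58% of Crestway, so Aditi controls Crestway.
Aditi holds 67% of Cinder, so Aditi controls Cinder.
Aditi holds 90% of Kestrel, so Aditi controls Kestrel.
Crestway holds 65% of Larkspur, so Aditi controls Larkspur.
Neither Aditi nor any entity Aditi controls holds any voting interest in Ironvale.
So before the transaction, Aditi does not control Ironvale.
After the purchase, Aditi holds 44% of Ironvale directly, and Elena's stake falls to 1%.
After the transaction, Aditi's side holds 44% of Ironvale, not > 50%, so Aditi still does not control Ironvale.
No new person acquires control, so the clause is not triggered.

No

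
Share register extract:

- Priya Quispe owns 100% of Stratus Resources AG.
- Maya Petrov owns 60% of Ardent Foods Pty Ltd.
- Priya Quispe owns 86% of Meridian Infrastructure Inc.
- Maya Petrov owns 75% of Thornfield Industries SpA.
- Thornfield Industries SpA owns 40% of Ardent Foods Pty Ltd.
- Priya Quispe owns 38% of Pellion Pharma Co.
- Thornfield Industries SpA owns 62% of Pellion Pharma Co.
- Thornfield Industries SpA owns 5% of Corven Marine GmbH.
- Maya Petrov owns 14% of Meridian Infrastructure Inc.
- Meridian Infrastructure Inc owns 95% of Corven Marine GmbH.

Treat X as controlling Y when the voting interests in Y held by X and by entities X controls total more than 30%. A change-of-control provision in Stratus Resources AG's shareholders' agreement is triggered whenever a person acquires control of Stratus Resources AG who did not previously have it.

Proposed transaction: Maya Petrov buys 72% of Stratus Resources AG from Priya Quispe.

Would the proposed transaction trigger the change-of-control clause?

The purchase adds only to Maya's holdings (Priya's stake shrinks), so Maya is the only person who could newly come to control Stratus.
Maya holds 75% of Thornfield, so Maya controls Thornfield.
Thornfield and Maya together hold 40% + 60% = 100% of Ardent, so Maya controls Ardent.
Thornfield holds 62% of Pellion, so Maya controls Pellion.
Neither Maya nor any entity Maya controls holds any voting interest in Stratus.
So before the transaction, Maya does not control Stratus.
After the purchase, Maya holds 72% of Stratus directly, and Priya's stake falls to 28%.
Maya holds 72% of Stratus, so Maya controls Stratus.
Maya did not control Stratus before and does after, so the clause is triggered.

Yes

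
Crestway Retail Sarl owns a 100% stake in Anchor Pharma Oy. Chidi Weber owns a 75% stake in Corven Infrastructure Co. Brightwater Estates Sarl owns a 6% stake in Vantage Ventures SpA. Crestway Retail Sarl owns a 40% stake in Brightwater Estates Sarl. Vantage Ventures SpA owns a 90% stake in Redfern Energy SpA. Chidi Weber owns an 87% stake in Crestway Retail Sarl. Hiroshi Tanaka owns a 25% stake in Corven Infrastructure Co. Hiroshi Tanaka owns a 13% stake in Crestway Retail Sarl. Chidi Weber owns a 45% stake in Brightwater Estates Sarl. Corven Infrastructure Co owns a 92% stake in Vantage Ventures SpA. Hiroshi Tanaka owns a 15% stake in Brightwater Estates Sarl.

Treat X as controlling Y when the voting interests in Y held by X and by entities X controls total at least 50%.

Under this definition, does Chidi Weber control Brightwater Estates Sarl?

Yes

Chidi holds 87% of Crestway, so Chidi controls Crestway.
Crestway and Chidi together hold 40% + 45% = 85% of Brightwater, so Chidi controls Brightwater.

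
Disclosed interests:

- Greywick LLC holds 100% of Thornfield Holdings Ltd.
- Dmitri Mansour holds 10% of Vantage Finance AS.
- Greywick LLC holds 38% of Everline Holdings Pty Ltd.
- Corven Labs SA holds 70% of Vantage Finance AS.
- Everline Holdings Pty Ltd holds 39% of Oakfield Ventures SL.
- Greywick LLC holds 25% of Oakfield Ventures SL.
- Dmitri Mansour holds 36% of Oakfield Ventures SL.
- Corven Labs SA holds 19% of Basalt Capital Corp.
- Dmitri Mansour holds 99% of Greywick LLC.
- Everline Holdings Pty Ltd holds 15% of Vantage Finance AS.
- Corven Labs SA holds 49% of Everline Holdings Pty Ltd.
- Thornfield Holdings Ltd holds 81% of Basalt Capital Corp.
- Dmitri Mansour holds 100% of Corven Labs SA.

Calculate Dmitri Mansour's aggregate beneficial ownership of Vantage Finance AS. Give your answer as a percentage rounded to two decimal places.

Dmitri reaches Vantage along 4 paths.
Via Corven: 100% × 70% = 70%.
Via Corven → Everline: 100% × 49% × 15% = 7.35%.
Via Greywick → Everline: 99% × 38% × 15% = 5.643%.
Direct stake: 10% = 10%.
Total: 70% + 7.35% + 5.643% + 10% = 92.993%.
Rounded: 92.99%.

92.99%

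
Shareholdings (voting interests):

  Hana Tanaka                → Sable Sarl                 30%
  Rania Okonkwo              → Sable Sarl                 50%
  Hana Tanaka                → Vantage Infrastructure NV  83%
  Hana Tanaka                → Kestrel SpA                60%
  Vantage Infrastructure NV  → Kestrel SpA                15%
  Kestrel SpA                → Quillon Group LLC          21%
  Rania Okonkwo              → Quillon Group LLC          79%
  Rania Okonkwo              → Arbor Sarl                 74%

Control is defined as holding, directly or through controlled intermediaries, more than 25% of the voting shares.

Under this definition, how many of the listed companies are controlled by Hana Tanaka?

Hana holds 83% of Vantage, so Hana controls Vantage.
Hana holds 30% of Sable, so Hana controls Sable.
Vantage and Hana together hold 15% + 60% = 75% of Kestrel, so Hana controls Kestrel.
No other company's threshold is met.
Hana controls 3 companies.

3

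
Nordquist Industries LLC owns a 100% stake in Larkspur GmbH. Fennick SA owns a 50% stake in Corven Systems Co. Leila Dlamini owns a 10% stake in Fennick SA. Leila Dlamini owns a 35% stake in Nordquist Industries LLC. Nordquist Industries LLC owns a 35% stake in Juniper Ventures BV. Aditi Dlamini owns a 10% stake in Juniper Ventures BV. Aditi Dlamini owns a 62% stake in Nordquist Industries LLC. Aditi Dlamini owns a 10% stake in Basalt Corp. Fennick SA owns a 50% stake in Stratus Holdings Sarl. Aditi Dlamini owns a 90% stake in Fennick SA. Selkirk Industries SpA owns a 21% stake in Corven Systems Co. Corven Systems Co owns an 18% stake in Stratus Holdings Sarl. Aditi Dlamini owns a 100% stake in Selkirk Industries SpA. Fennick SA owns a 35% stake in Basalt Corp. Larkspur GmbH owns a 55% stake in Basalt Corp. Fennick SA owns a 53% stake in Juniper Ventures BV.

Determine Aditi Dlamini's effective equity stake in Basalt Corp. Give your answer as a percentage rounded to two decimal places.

Aditi reaches Basalt along 3 paths.
Via Fennick: 90% × 35% = 31.5%.
Direct stake: 10% = 10%.
Via Nordquist → Larkspur: 62% × 100% × 55% = 34.1%.
Total: 31.5% + 10% + 34.1% = 75.6%.
Rounded: 75.60%.

75.60%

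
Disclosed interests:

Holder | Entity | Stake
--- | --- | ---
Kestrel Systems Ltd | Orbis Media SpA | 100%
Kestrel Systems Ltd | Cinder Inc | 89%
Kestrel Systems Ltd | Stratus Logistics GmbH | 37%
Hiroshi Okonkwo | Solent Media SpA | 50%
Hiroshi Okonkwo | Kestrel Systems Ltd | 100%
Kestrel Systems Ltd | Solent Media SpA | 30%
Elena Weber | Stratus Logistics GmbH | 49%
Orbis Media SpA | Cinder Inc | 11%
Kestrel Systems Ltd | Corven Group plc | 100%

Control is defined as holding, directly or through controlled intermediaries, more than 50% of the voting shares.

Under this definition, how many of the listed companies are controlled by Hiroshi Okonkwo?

5

Hiroshi holds 100% of Kestrel, so Hiroshi controls Kestrel.
Kestrel holds 100% of Orbis, so Hiroshi controls Orbis.
Hiroshi and Kestrel together hold 50% + 30% = 80% of Solent, so Hiroshi controls Solent.
Kestrel holds 100% of Corven, so Hiroshi controls Corven.
Orbis and Kestrel together hold 11% + 89% = 100% of Cinder, so Hiroshi controls Cinder.
No other company's threshold is met.
Hiroshi controls 5 companies.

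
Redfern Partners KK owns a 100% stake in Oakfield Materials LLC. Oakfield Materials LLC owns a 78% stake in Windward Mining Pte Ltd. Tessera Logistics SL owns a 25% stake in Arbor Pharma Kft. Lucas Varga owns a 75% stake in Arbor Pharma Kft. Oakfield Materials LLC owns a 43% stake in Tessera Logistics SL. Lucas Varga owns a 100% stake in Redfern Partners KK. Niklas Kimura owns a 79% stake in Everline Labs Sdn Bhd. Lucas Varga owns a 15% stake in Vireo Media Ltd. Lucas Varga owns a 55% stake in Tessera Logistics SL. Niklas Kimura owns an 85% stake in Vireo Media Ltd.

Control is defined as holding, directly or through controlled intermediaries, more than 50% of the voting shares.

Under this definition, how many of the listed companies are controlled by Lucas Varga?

Lucas holds 100% of Redfern, so Lucas controls Redfern.
Redfern holds 100% of Oakfield, so Lucas controls Oakfield.
Lucas and Oakfield together hold 55% + 43% = 98% of Tessera, so Lucas controls Tessera.
Oakfield holds 78% of Windward, so Lucas controls Windward.
Lucas and Tessera together hold 75% + 25% = 100% of Arbor, so Lucas controls Arbor.
No other company's threshold is met.
Lucas controls 5 companies.

5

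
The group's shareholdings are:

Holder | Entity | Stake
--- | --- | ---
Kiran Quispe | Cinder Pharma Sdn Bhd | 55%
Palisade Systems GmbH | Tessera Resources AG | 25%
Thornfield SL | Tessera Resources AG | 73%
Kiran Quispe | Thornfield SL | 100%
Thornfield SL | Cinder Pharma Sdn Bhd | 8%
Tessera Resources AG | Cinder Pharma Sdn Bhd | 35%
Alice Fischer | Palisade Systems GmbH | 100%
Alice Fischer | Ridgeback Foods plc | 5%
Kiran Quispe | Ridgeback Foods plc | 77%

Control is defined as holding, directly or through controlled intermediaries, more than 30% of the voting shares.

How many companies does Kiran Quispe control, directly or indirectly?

Kiran holds 77% of Ridgeback, so Kiran controls Ridgeback.
Kiran holds 100% of Thornfield, so Kiran controls Thornfield.
Thornfield holds 73% of Tessera, so Kiran controls Tessera.
Tessera and Kiran and Thornfield together hold 35% + 55% + 8% = 98% of Cinder, so Kiran controls Cinder.
No other company's threshold is met.
Kiran controls 4 companies.

4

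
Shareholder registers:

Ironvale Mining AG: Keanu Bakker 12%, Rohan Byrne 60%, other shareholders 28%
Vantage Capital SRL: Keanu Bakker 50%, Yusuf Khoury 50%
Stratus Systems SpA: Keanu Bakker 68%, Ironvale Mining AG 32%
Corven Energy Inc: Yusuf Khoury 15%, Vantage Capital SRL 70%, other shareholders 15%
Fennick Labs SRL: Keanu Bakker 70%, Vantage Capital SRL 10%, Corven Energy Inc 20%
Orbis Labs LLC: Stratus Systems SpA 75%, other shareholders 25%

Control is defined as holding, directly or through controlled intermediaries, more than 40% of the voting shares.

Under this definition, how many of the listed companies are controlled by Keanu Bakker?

Keanu holds 50% of Vantage, so Keanu controls Vantage.
Keanu holds 68% of Stratus, so Keanu controls Stratus.
Vantage holds 70% of Corven, so Keanu controls Corven.
Keanu and Vantage and Corven together hold 70% + 10% + 20% = 100% of Fennick, so Keanu controls Fennick.
Stratus holds 75% of Orbis, so Keanu controls Orbis.
No other company's threshold is met.
Keanu controls 5 companies.

5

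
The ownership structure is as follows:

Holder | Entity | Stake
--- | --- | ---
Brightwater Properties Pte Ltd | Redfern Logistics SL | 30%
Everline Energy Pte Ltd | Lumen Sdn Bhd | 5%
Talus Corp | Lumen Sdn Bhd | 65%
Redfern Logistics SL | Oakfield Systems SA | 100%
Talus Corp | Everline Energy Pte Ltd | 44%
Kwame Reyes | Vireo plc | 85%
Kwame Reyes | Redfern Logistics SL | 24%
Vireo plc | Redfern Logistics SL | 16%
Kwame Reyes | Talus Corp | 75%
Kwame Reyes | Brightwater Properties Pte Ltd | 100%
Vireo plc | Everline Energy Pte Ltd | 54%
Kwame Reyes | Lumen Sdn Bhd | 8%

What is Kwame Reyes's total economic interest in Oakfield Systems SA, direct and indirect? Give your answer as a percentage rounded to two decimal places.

67.60%

Kwame reaches Oakfield along 3 paths.
Via Brightwater → Redfern: 100% × 30% × 100% = 30%.
Via Redfern: 24% × 100% = 24%.
Via Vireo → Redfern: 85% × 16% × 100% = 13.6%.
Total: 30% + 24% + 13.6% = 67.6%.
Rounded: 67.60%.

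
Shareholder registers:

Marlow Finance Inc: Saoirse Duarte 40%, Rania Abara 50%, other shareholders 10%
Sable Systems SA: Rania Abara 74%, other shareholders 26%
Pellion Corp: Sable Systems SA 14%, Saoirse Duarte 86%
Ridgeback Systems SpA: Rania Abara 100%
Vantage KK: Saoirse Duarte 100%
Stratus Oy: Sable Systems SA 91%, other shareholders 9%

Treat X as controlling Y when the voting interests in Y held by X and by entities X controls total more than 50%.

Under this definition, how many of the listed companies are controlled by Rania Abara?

3

Rania holds 74% of Sable, so Rania controls Sable.
Rania holds 100% of Ridgeback, so Rania controls Ridgeback.
Sable holds 91% of Stratus, so Rania controls Stratus.
No other company's threshold is met.
Rania controls 3 companies.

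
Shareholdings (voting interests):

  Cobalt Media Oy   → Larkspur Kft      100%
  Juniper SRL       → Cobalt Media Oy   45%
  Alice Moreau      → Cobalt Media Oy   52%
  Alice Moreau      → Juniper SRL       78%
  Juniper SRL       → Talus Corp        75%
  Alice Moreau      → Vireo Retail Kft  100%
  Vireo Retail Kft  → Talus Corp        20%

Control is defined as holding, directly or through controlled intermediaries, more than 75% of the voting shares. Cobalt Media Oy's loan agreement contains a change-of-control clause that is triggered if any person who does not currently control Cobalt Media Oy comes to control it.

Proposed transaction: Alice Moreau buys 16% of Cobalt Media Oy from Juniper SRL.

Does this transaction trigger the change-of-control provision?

The purchase adds only to Alice's holdings (Juniper's stake shrinks), so Alice is the only person who could newly come to control Cobalt.
Alice holds 78% of Juniper, so Alice controls Juniper.
Alice and Juniper together hold 52% + 45% = 97% of Cobalt, so Alice controls Cobalt.
So Alice already controls Cobalt before the transaction.
After the purchase, Alice's direct stake in Cobalt rises to 52% + 16% = 68%, and Juniper's stake falls to 29%.
Alice controlled Cobalt already, so this is not a new person acquiring control; every other person's position is unchanged or reduced.
No new person acquires control, so the clause is not triggered.

No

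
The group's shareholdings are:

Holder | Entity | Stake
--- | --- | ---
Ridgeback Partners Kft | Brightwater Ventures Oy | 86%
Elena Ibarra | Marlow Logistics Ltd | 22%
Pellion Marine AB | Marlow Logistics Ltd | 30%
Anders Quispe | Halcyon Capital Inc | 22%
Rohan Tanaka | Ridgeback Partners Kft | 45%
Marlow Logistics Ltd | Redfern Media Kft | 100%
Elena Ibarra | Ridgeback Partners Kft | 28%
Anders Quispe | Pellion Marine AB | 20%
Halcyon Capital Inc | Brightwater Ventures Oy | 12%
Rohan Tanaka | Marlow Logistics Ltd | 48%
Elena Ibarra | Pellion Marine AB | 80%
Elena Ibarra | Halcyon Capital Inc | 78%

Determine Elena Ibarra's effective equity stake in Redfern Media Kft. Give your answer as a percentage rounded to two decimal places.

46.00%

Elena reaches Redfern along 2 paths.
Via Pellion → Marlow: 80% × 30% × 100% = 24%.
Via Marlow: 22% × 100% = 22%.
Total: 24% + 22% = 46%.
Rounded: 46.00%.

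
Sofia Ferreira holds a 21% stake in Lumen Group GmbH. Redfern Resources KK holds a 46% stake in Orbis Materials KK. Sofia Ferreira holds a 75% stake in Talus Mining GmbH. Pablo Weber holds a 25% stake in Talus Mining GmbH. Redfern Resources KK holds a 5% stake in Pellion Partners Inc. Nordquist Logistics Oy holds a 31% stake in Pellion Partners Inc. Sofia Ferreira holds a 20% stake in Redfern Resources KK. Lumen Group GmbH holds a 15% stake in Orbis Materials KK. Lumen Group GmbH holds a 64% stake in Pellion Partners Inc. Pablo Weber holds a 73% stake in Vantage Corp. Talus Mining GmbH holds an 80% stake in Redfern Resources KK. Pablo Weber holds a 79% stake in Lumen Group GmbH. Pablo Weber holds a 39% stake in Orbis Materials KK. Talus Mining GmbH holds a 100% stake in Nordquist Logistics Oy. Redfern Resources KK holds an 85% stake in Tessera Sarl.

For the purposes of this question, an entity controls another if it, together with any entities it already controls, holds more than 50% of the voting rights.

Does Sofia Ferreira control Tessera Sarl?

Sofia holds 75% of Talus, so Sofia controls Talus.
Sofia and Talus together hold 20% + 80% = 100% of Redfern, so Sofia controls Redfern.
Redfern holds 85% of Tessera, so Sofia controls Tessera.

Yes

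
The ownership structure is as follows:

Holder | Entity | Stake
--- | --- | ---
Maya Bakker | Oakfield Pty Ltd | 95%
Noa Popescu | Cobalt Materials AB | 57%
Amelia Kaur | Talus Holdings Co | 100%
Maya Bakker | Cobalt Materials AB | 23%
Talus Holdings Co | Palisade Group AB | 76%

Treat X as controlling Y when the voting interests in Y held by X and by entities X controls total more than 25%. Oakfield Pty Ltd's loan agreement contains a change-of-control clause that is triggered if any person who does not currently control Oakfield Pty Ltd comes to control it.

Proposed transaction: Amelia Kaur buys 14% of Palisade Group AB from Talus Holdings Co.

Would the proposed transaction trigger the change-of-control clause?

No

The purchase adds only to Amelia's holdings (Talus's stake shrinks), so Amelia is the only person who could newly come to control Oakfield.
Amelia holds 100% of Talus, so Amelia controls Talus.
Talus holds 76% of Palisade, so Amelia controls Palisade.
Neither Amelia nor any entity Amelia controls holds any voting interest in Oakfield.
So before the transaction, Amelia does not control Oakfield.
After the purchase, Amelia holds 14% of Palisade directly, and Talus's stake falls to 62%.
Talus and Amelia together hold 62% + 14% = 76% of Palisade, so Amelia controls Palisade.
After the transaction, neither Amelia nor any entity Amelia controls holds a voting interest in Oakfield, so Amelia still does not control it.
No new person acquires control, so the clause is not triggered.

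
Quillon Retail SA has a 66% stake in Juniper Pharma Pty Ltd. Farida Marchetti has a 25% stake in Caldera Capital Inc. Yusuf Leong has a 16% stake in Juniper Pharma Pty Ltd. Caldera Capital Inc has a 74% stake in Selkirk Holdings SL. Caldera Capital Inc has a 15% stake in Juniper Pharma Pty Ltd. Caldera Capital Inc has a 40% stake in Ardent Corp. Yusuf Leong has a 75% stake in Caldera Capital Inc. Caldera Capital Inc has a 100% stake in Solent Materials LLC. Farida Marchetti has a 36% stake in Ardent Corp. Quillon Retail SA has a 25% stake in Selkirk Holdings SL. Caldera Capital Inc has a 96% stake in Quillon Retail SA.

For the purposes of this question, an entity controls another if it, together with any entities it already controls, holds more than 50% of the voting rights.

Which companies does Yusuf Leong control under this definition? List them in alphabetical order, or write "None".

Caldera Capital Inc, Juniper Pharma Pty Ltd, Quillon Retail SA, Selkirk Holdings SL, Solent Materials LLC

Yusuf holds 75% of Caldera, so Yusuf controls Caldera.
Caldera holds 96% of Quillon, so Yusuf controls Quillon.
Caldera and Quillon together hold 74% + 25% = 99% of Selkirk, so Yusuf controls Selkirk.
Caldera holds 100% of Solent, so Yusuf controls Solent.
Caldera and Quillon and Yusuf together hold 15% + 66% + 16% = 97% of Juniper, so Yusuf controls Juniper.
No other company's threshold is met.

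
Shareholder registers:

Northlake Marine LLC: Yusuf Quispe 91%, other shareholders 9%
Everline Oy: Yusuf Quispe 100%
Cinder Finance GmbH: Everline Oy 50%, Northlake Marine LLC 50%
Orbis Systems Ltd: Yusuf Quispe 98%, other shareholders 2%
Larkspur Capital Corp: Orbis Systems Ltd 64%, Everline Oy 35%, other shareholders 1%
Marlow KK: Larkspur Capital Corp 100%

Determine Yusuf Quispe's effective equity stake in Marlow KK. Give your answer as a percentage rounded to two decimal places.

Yusuf reaches Marlow along 2 paths.
Via Orbis → Larkspur: 98% × 64% × 100% = 62.72%.
Via Everline → Larkspur: 100% × 35% × 100% = 35%.
Total: 62.72% + 35% = 97.72%.

97.72%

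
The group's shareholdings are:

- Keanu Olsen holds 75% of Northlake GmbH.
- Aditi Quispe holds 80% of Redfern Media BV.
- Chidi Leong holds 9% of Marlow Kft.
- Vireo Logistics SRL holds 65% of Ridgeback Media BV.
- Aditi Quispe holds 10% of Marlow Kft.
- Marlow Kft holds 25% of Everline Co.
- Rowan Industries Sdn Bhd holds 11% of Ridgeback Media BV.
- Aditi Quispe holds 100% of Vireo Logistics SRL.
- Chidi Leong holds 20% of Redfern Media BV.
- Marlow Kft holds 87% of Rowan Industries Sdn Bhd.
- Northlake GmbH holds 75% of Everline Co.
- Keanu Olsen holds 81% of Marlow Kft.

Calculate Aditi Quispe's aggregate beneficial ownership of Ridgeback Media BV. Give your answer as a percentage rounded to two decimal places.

65.96%

Aditi reaches Ridgeback along 2 paths.
Via Vireo: 100% × 65% = 65%.
Via Marlow → Rowan: 10% × 87% × 11% = 0.957%.
Total: 65% + 0.957% = 65.957%.
Rounded: 65.96%.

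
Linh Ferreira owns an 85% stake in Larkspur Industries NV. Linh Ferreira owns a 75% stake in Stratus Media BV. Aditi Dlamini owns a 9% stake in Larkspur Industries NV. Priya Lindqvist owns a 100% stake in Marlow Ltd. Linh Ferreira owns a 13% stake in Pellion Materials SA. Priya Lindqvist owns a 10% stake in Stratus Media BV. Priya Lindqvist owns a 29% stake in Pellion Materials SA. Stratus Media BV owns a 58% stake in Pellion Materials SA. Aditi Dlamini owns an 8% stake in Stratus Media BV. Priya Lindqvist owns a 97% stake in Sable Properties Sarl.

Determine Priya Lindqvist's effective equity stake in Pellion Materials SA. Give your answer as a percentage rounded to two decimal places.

34.80%

Priya reaches Pellion along 2 paths.
Direct stake: 29% = 29%.
Via Stratus: 10% × 58% = 5.8%.
Total: 29% + 5.8% = 34.8%.
Rounded: 34.80%.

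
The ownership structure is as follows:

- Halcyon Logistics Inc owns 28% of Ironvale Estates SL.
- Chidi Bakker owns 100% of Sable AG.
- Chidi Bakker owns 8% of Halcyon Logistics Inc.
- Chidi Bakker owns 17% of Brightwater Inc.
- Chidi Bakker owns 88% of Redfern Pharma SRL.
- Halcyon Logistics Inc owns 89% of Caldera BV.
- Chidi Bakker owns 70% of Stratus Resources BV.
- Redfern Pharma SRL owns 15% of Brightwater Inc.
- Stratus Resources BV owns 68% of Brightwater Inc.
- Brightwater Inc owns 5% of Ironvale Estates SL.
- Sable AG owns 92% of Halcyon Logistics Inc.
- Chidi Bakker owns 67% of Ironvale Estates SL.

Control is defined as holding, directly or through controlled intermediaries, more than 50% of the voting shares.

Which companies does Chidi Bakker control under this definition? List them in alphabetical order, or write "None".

Brightwater Inc, Caldera BV, Halcyon Logistics Inc, Ironvale Estates SL, Redfern Pharma SRL, Sable AG, Stratus Resources BV

Chidi holds 70% of Stratus, so Chidi controls Stratus.
Chidi holds 88% of Redfern, so Chidi controls Redfern.
Chidi holds 100% of Sable, so Chidi controls Sable.
Redfern and Chidi and Stratus together hold 15% + 17% + 68% = 100% of Brightwater, so Chidi controls Brightwater.
Sable and Chidi together hold 92% + 8% = 100% of Halcyon, so Chidi controls Halcyon.
Brightwater and Chidi and Halcyon together hold 5% + 67% + 28% = 100% of Ironvale, so Chidi controls Ironvale.
Halcyon holds 89% of Caldera, so Chidi controls Caldera.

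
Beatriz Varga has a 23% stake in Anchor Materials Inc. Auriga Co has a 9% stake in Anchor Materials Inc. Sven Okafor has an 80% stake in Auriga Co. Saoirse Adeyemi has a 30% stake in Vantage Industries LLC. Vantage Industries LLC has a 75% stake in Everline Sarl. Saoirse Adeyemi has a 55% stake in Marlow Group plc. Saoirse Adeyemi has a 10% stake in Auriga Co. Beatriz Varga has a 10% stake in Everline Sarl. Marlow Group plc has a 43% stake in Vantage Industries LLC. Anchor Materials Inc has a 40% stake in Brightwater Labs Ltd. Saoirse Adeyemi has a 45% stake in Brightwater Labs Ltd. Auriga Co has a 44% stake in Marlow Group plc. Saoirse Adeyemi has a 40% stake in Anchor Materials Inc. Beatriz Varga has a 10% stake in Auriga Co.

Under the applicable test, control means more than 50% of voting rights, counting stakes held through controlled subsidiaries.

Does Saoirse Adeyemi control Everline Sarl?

Saoirse holds 55% of Marlow, so Saoirse controls Marlow.
Saoirse and Marlow together hold 30% + 43% = 73% of Vantage, so Saoirse controls Vantage.
Vantage holds 75% of Everline, so Saoirse controls Everline.

Yes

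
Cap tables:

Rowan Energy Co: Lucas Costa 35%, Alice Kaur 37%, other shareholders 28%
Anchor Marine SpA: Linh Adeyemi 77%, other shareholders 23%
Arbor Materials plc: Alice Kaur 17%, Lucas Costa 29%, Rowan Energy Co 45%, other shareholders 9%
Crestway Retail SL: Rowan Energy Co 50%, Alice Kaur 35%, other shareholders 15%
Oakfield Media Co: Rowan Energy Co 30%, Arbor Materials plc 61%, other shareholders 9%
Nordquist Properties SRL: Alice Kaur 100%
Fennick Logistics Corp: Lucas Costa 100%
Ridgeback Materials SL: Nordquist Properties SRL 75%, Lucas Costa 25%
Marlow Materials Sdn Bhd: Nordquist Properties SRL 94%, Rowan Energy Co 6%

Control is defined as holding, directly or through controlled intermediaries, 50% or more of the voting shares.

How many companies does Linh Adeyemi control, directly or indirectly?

1

Linh holds 77% of Anchor, so Linh controls Anchor.
No other company's threshold is met.
Linh controls 1 company.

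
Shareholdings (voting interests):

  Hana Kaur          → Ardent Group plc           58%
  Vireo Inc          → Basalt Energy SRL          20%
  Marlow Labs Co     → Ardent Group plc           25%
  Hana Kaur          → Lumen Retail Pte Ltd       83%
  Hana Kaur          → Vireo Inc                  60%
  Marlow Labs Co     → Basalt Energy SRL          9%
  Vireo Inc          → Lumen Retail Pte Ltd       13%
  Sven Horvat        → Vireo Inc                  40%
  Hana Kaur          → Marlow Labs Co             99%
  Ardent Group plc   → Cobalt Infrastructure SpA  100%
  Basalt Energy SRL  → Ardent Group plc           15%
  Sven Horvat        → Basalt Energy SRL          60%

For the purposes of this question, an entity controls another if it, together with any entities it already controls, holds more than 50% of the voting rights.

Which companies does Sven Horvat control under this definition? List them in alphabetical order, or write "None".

Basalt Energy SRL

Sven holds 60% of Basalt, so Sven controls Basalt.
No other company's threshold is met.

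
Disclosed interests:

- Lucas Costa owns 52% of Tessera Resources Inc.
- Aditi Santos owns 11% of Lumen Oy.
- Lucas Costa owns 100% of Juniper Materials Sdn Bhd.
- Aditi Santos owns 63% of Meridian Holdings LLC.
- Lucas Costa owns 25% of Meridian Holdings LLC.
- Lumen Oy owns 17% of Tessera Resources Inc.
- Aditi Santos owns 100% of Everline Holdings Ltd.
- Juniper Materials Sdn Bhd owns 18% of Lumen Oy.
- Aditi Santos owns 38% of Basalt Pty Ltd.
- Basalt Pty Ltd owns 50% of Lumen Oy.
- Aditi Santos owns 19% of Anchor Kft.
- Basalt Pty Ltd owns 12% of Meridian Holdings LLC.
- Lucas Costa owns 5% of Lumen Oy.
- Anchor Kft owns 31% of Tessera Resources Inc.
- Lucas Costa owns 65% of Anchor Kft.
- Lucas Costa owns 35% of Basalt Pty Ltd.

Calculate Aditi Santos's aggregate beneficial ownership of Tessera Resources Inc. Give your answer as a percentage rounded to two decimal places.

10.99%

Aditi reaches Tessera along 3 paths.
Via Anchor: 19% × 31% = 5.89%.
Via Basalt → Lumen: 38% × 50% × 17% = 3.23%.
Via Lumen: 11% × 17% = 1.87%.
Total: 5.89% + 3.23% + 1.87% = 10.99%.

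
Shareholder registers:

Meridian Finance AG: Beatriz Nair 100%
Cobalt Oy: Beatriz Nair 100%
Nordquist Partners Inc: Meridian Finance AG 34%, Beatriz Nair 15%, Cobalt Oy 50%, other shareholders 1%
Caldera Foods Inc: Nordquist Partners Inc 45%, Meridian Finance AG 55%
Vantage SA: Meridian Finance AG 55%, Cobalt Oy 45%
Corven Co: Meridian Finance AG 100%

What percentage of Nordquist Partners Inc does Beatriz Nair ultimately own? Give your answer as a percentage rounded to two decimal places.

Beatriz reaches Nordquist along 3 paths.
Via Meridian: 100% × 34% = 34%.
Direct stake: 15% = 15%.
Via Cobalt: 100% × 50% = 50%.
Total: 34% + 15% + 50% = 99%.
Rounded: 99.00%.

99.00%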